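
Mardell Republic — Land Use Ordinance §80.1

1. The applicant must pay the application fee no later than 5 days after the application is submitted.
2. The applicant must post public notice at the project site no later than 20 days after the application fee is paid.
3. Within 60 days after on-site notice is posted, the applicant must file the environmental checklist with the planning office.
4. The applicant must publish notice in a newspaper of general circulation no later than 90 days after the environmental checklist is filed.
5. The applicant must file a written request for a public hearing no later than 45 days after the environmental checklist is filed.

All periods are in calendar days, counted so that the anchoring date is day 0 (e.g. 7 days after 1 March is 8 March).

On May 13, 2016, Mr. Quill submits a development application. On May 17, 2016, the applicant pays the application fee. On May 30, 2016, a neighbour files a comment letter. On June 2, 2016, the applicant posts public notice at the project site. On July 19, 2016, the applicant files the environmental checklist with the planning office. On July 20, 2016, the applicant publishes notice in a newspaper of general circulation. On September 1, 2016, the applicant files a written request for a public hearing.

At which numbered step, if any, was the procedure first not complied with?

(1) due by May 13, 2016 + 5 days = May 18, 2016; May 17, 2016 is within that limit.
(2) due by May 17, 2016 + 20 days = June 6, 2016; completed June 2, 2016, before the deadline.
(3) due by June 2, 2016 + 60 days = August 1, 2016; done July 19, 2016 — timely.
(4) due by July 19, 2016 + 90 days = October 17, 2016; July 20, 2016 is within that limit.
(5) due by July 19, 2016 + 45 days = September 2, 2016; done September 1, 2016 — timely.

None — every step was satisfied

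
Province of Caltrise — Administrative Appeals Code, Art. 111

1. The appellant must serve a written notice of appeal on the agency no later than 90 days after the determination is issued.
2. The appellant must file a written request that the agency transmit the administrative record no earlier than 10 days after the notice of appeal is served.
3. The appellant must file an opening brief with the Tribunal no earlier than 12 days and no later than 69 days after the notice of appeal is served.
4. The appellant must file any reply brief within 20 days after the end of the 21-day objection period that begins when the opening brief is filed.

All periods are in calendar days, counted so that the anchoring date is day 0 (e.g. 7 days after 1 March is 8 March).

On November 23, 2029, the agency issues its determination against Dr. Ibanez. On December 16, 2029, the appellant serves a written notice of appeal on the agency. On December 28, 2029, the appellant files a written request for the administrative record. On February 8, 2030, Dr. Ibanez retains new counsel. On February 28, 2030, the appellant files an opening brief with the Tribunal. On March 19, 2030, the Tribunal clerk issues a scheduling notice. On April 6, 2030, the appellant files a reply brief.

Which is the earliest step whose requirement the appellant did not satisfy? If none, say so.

Step 3

(1) due by November 23, 2029 + 90 days = February 21, 2030; done December 16, 2029 — timely.
(2) permitted from December 16, 2029 + 10 days = December 26, 2029 onward; done December 28, 2029, after the minimum wait.
(3) the permitted window runs from December 16, 2029 + 12 = December 28, 2029 to December 16, 2029 + 69 = February 23, 2030; done February 28, 2030 — 5 days after the window closed.
The analysis stops there.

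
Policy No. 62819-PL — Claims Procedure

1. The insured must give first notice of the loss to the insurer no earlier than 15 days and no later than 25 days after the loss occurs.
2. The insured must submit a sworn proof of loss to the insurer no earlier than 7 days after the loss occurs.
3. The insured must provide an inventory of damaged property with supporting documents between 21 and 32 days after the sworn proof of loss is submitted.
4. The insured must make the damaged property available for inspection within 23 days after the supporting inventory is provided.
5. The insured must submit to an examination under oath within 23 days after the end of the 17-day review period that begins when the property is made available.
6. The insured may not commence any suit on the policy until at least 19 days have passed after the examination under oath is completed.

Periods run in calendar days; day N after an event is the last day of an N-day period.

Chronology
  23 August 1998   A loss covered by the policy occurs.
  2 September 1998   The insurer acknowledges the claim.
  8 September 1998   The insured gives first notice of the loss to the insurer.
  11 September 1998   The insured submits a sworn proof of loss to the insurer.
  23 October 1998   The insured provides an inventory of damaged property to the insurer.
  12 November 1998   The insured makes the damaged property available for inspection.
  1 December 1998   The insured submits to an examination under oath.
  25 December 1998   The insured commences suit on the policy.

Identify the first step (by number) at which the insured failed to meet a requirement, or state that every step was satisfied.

Step 3

(1) the permitted window runs from 23 August 1998 + 15 = 7 September 1998 to 23 August 1998 + 25 = 17 September 1998; done 8 September 1998, which is between those dates.
(2) permitted from 23 August 1998 + 7 days = 30 August 1998 onward; done 11 September 1998, after the minimum wait.
(3) the permitted window runs from 11 September 1998 + 21 = 2 October 1998 to 11 September 1998 + 32 = 13 October 1998; done 23 October 1998 — 10 days after the window closed.
Later steps need not be reached.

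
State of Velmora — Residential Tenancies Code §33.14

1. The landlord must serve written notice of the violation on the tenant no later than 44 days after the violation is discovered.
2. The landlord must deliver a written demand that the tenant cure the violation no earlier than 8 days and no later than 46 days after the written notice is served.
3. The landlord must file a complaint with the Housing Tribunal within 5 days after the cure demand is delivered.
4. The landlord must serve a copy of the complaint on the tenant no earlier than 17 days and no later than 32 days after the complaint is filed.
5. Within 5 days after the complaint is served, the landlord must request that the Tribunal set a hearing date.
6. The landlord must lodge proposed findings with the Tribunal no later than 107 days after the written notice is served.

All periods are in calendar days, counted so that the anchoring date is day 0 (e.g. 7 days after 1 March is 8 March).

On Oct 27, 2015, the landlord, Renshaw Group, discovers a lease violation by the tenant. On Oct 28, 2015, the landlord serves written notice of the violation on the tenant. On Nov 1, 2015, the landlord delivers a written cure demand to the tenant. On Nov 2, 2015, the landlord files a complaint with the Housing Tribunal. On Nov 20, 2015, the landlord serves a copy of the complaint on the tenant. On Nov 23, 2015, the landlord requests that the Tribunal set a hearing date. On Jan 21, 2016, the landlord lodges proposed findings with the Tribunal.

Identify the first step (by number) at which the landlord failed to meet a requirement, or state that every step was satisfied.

Step 1: 44 days after Oct 27, 2015 (when the violation is discovered) is Dec 10, 2015; Oct 28, 2015 is within that limit.
Step 2: the window is 8–46 days after Oct 28, 2015 (when the written notice is served), so Nov 5, 2015 through Dec 13, 2015; Nov 1, 2015 is 4 days too early.
Later steps need not be reached.

Step 2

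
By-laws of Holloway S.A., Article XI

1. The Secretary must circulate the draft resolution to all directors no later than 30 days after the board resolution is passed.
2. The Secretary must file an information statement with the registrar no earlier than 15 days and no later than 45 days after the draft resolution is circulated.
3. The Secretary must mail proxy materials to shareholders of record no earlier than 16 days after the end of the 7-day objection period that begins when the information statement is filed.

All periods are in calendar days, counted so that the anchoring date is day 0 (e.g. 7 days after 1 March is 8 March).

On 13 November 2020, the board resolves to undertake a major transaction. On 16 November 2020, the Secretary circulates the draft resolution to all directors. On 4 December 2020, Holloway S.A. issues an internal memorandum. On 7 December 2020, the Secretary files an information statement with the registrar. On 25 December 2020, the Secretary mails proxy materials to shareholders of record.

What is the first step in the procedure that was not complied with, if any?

Step 3

(1) due by 13 November 2020 + 30 days = 13 December 2020; 16 November 2020 is within that limit.
(2) the permitted window runs from 16 November 2020 + 15 = 1 December 2020 to 16 November 2020 + 45 = 31 December 2020; 7 December 2020 falls inside that range.
(3) permitted from 14 December 2020 + 16 days = 30 December 2020 onward; acted on 25 December 2020, 5 days prematurely.
The analysis stops there.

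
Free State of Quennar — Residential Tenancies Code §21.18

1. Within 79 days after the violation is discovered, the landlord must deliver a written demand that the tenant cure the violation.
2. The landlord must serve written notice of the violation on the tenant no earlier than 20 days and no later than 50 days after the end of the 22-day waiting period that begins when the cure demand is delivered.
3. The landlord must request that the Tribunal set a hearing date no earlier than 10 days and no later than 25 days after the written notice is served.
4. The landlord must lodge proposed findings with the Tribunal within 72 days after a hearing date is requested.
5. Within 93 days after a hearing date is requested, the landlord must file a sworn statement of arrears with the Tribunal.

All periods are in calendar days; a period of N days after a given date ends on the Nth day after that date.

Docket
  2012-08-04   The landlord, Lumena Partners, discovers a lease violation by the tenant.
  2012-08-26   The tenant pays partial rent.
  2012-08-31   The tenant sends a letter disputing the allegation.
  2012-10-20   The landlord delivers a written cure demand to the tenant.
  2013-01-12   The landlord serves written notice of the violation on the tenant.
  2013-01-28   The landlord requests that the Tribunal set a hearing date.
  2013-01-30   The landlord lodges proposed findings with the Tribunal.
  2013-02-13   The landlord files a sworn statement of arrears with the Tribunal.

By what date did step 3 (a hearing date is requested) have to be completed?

Step 3 runs from 2013-01-12, when the written notice is served. The window is 10–25 days after 2013-01-12; it closes on 2013-02-06.

2013-02-06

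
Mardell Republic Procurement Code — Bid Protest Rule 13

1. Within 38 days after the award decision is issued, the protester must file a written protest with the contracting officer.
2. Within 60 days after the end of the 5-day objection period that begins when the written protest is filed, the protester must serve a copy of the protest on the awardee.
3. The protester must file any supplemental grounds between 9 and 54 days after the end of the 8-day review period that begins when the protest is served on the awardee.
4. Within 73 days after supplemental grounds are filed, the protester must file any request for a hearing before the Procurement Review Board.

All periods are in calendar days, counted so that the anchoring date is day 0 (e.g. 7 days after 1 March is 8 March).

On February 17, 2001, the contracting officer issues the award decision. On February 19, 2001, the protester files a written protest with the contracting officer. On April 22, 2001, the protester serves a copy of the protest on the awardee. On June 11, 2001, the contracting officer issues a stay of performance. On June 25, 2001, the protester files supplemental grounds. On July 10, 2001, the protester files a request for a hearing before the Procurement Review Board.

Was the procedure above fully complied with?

No

Step 1: 38 days after February 17, 2001 (when the award decision is issued) is March 27, 2001; completed February 19, 2001, before the deadline.
Step 2: 60 days after February 24, 2001 (end of the 5-day objection period, which began when the written protest is filed on February 19, 2001) is April 25, 2001; April 22, 2001 is within that limit.
Step 3: the window is 9–54 days after April 30, 2001 (end of the 8-day review period, which began when the protest is served on the awardee on April 22, 2001), so May 9, 2001 through June 23, 2001; June 25, 2001 is 2 days past the end of the window.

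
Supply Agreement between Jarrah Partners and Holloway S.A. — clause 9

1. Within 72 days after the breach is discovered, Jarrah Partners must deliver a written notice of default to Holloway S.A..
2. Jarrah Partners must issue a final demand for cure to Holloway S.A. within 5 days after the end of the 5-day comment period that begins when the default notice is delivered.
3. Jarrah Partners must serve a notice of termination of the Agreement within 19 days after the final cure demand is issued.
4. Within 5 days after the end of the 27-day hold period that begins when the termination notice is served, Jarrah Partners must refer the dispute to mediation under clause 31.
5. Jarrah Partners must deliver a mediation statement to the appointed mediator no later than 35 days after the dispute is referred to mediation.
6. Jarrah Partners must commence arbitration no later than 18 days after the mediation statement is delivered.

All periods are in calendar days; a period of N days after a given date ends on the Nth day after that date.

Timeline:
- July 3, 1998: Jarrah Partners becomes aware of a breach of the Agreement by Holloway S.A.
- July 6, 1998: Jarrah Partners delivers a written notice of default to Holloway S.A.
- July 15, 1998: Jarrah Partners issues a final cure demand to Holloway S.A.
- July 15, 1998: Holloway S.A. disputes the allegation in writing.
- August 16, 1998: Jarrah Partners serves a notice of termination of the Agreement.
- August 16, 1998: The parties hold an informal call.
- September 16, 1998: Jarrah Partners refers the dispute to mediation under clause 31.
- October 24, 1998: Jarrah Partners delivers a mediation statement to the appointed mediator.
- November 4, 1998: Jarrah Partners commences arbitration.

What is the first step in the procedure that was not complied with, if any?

Step 3

(1) due by July 3, 1998 + 72 days = September 13, 1998; July 6, 1998 is within that limit.
(2) due by July 11, 1998 + 5 days = July 16, 1998; completed July 15, 1998, before the deadline.
(3) due by July 15, 1998 + 19 days = August 3, 1998; August 16, 1998 misses that deadline by 13 days.
The analysis stops there.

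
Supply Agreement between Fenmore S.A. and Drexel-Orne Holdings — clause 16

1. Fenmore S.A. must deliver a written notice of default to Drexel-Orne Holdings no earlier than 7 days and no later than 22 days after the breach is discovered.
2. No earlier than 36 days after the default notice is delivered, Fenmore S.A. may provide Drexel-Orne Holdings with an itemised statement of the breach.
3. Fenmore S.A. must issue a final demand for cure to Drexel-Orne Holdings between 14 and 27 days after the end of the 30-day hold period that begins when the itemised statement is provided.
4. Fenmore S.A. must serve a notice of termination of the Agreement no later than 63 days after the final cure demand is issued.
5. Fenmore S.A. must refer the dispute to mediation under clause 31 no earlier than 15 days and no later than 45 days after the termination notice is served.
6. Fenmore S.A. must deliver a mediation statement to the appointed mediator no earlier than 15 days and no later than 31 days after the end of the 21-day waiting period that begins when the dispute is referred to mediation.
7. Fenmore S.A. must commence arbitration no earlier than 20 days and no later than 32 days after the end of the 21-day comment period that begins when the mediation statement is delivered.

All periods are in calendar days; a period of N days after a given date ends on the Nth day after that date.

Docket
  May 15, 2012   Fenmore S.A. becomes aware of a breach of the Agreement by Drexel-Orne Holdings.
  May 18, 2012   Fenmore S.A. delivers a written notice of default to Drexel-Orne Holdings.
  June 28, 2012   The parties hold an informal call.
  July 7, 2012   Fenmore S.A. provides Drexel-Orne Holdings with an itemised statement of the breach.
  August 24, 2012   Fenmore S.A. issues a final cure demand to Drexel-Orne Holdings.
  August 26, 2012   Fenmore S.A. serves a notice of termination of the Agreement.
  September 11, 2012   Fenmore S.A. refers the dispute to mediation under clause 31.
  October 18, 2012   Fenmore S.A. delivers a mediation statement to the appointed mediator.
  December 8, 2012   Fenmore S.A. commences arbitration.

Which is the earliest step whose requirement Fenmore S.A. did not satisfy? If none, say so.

Step 1: the window is 7–22 days after May 15, 2012 (when the breach is discovered), so May 22, 2012 through June 6, 2012; May 18, 2012 is 4 days too early.
The analysis stops there.

Step 1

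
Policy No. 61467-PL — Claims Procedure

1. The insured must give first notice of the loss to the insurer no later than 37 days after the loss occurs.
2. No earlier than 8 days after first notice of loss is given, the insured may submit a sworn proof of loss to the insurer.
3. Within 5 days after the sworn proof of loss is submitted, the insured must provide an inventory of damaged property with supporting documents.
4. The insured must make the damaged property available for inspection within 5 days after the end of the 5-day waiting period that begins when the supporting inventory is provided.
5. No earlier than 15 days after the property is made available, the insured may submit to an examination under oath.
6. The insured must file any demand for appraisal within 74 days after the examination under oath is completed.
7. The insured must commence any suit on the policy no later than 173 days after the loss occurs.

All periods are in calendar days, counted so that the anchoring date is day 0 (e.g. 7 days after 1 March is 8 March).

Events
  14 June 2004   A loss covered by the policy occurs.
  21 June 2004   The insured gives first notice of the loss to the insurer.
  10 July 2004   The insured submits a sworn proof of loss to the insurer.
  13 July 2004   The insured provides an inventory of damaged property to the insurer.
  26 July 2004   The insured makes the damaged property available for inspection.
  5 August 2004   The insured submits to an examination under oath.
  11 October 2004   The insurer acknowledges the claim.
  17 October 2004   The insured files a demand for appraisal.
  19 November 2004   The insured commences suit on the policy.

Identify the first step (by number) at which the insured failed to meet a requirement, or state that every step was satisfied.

Step 4

Step 1 — counting 37 days from 14 June 2004 (when the loss occurs) gives a deadline of 21 July 2004; done 21 June 2004 — timely.
Step 2 — must wait 8 days from 21 June 2004 (when first notice of loss is given), so not before 29 June 2004; done 10 July 2004, after the minimum wait.
Step 3 — counting 5 days from 10 July 2004 (when the sworn proof of loss is submitted) gives a deadline of 15 July 2004; 13 July 2004 is within that limit.
Step 4 — counting 5 days from 18 July 2004 (end of the 5-day waiting period, which began when the supporting inventory is provided on 13 July 2004) gives a deadline of 23 July 2004; 26 July 2004 misses that deadline by 3 days.
The procedure was therefore not followed at step 4.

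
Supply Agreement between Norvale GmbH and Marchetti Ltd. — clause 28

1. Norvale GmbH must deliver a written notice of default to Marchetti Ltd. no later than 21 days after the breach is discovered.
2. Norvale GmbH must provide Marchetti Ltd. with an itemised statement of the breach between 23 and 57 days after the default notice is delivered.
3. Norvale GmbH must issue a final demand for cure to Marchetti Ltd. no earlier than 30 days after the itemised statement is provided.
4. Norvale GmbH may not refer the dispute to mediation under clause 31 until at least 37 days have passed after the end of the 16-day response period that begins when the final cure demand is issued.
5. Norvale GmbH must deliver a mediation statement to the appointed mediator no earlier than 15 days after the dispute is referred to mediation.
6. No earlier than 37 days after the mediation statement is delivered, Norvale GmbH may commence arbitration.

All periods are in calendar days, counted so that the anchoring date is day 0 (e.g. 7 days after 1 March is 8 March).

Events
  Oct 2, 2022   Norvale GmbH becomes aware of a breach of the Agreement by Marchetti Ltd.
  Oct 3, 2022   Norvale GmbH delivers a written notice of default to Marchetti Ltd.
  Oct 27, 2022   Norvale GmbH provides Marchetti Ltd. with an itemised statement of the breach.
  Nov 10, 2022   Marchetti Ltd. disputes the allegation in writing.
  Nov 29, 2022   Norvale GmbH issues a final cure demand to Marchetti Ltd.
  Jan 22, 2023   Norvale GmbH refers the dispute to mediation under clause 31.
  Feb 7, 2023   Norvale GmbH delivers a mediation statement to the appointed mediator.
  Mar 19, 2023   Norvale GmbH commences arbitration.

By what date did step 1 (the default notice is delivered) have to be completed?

Oct 23, 2022

Step 1 runs from Oct 2, 2022, when the breach is discovered. 21 days after Oct 2, 2022 is Oct 23, 2022.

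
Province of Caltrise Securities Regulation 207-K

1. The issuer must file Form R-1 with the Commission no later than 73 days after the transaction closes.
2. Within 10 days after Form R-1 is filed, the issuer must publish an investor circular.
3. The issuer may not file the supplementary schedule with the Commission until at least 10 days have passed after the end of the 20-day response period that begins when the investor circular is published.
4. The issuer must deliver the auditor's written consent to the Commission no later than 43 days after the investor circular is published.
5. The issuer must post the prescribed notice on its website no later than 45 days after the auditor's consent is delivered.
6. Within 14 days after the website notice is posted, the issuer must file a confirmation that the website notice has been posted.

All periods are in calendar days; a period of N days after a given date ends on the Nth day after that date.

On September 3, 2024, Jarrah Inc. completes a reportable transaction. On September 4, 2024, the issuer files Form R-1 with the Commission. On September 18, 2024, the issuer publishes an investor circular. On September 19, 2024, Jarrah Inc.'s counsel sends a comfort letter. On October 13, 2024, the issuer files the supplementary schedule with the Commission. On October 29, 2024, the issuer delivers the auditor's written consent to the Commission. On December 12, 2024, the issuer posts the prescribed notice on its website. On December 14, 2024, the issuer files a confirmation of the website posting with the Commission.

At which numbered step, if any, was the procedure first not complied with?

(1) due by September 3, 2024 + 73 days = November 15, 2024; completed September 4, 2024, before the deadline.
(2) due by September 4, 2024 + 10 days = September 14, 2024; not done until September 18, 2024, 4 days after the deadline.
Later steps need not be reached.

Step 2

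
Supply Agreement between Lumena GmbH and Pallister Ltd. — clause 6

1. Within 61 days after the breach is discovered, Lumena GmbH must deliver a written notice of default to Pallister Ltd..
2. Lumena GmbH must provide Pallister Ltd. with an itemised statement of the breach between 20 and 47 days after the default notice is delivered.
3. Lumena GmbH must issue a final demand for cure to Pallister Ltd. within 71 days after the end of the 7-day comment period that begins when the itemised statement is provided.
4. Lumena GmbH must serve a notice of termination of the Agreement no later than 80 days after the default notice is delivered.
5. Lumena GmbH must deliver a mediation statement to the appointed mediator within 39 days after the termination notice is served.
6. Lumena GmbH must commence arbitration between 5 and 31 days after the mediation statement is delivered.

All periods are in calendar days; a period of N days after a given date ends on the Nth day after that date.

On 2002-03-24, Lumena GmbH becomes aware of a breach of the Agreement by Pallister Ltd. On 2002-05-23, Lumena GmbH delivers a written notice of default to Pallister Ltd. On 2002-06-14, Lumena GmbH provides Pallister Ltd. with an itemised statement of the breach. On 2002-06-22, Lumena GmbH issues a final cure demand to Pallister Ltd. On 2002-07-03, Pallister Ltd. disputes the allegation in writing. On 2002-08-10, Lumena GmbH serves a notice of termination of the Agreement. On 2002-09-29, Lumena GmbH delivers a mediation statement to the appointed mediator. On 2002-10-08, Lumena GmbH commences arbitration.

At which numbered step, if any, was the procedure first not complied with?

Step 1: 61 days after 2002-03-24 (when the breach is discovered) is 2002-05-24; completed 2002-05-23, before the deadline.
Step 2: the window is 20–47 days after 2002-05-23 (when the default notice is delivered), so 2002-06-12 through 2002-07-09; 2002-06-14 falls inside that range.
Step 3: 71 days after 2002-06-21 (end of the 7-day comment period, which began when the itemised statement is provided on 2002-06-14) is 2002-08-31; done 2002-06-22 — timely.
Step 4: 80 days after 2002-05-23 (when the default notice is delivered) is 2002-08-11; 2002-08-10 is within that limit.
Step 5: 39 days after 2002-08-10 (when the termination notice is served) is 2002-09-18; not done until 2002-09-29, 11 days after the deadline.

Step 5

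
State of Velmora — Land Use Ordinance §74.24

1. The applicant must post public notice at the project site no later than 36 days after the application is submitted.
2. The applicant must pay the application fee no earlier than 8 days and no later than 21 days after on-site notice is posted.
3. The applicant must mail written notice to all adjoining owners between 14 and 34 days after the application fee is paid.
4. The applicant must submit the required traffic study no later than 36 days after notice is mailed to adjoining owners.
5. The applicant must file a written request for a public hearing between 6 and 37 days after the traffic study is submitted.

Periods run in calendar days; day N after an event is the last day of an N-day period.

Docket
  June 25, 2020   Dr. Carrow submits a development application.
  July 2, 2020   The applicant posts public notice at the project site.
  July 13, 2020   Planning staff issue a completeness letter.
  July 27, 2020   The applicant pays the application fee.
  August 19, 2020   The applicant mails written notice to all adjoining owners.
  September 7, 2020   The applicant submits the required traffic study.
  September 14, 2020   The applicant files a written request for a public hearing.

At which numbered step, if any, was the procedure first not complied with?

Step 1 — counting 36 days from June 25, 2020 (when the application is submitted) gives a deadline of July 31, 2020; July 2, 2020 is within that limit.
Step 2 — 8 and 21 days from July 2, 2020 (when on-site notice is posted) are July 10, 2020 and July 23, 2020 respectively; done July 27, 2020 — 4 days after the window closed.
Later steps need not be reached.

Step 2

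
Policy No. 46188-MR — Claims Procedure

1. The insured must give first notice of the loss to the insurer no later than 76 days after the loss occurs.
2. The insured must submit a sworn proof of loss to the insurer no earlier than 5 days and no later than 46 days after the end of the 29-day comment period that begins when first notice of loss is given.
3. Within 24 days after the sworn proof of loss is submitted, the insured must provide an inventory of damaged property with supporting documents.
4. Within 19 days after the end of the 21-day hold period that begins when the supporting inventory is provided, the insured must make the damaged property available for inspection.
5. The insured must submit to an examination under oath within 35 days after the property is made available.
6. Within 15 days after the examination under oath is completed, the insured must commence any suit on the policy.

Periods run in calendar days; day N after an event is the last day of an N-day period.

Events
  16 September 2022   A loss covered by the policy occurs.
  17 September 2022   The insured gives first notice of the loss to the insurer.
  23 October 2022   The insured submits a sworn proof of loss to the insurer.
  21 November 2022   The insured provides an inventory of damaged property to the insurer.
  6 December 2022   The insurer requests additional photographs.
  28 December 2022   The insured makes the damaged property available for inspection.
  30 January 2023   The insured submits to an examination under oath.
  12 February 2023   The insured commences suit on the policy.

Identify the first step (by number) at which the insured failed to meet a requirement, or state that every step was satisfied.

(1) due by 16 September 2022 + 76 days = 1 December 2022; 17 September 2022 is within that limit.
(2) the permitted window runs from 16 October 2022 + 5 = 21 October 2022 to 16 October 2022 + 46 = 1 December 2022; done 23 October 2022 — within the window.
(3) due by 23 October 2022 + 24 days = 16 November 2022; not done until 21 November 2022, 5 days after the deadline.
No need to go further; step 3 was not satisfied.

Step 3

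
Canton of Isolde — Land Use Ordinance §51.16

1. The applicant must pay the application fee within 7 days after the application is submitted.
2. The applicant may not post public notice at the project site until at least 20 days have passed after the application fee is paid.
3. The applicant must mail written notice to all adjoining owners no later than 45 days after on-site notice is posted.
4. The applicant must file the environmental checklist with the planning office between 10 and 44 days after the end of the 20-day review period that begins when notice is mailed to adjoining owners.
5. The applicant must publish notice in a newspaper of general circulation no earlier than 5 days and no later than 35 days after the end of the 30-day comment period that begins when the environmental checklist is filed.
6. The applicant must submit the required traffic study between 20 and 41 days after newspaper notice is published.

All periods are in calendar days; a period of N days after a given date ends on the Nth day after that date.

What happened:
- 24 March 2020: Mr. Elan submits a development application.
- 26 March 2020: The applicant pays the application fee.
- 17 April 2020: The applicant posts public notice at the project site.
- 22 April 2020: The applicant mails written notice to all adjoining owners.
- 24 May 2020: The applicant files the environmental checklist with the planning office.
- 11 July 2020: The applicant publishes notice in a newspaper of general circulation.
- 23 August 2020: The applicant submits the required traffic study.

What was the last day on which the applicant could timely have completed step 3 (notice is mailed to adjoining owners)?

1 June 2020

Step 3 runs from 17 April 2020, when on-site notice is posted. 45 days after 17 April 2020 is 1 June 2020.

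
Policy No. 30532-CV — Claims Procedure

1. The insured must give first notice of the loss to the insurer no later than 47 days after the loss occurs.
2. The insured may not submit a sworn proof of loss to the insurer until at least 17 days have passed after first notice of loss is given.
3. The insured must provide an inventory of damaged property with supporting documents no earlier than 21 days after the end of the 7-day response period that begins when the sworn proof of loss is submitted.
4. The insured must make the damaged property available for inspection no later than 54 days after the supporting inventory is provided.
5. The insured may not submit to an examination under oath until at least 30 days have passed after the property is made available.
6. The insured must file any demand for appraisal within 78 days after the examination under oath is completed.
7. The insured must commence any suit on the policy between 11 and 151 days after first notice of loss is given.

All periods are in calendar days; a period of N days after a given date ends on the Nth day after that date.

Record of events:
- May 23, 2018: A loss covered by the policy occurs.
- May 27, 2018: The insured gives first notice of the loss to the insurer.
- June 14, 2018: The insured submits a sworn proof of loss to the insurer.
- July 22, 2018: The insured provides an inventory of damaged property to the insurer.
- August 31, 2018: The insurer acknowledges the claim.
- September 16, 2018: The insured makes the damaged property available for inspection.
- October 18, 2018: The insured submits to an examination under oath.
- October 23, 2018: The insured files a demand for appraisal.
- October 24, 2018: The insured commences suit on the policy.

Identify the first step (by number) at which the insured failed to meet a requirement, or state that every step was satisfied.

Step 1 — counting 47 days from May 23, 2018 (when the loss occurs) gives a deadline of July 9, 2018; completed May 27, 2018, before the deadline.
Step 2 — must wait 17 days from May 27, 2018 (when first notice of loss is given), so not before June 13, 2018; done June 14, 2018 — permitted.
Step 3 — must wait 21 days from June 21, 2018 (end of the 7-day response period, which began when the sworn proof of loss is submitted on June 14, 2018), so not before July 12, 2018; done July 22, 2018, after the minimum wait.
Step 4 — counting 54 days from July 22, 2018 (when the supporting inventory is provided) gives a deadline of September 14, 2018; not done until September 16, 2018, 2 days after the deadline.
That is the first point of non-compliance.

Step 4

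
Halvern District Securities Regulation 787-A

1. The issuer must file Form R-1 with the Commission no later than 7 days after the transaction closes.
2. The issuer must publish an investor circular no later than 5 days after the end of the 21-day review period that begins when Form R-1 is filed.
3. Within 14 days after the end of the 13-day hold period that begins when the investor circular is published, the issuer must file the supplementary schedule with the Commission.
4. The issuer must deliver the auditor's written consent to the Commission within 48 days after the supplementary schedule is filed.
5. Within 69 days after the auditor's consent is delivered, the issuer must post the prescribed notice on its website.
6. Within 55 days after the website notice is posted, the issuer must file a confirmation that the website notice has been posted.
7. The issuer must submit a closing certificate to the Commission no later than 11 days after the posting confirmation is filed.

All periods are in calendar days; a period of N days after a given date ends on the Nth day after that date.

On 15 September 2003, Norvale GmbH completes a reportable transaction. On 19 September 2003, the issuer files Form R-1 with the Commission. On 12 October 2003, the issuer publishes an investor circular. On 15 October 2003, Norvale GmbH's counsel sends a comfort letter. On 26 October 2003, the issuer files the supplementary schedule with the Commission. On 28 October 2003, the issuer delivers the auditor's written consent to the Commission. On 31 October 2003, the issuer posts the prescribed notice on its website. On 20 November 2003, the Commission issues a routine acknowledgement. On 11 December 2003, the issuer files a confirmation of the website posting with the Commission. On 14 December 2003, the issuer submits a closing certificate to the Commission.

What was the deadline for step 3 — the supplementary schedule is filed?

The investor circular is published on 12 October 2003; the 13-day hold period therefore ends 25 October 2003, and step 3 runs from that date. 14 days after 25 October 2003 is 8 November 2003.

8 November 2003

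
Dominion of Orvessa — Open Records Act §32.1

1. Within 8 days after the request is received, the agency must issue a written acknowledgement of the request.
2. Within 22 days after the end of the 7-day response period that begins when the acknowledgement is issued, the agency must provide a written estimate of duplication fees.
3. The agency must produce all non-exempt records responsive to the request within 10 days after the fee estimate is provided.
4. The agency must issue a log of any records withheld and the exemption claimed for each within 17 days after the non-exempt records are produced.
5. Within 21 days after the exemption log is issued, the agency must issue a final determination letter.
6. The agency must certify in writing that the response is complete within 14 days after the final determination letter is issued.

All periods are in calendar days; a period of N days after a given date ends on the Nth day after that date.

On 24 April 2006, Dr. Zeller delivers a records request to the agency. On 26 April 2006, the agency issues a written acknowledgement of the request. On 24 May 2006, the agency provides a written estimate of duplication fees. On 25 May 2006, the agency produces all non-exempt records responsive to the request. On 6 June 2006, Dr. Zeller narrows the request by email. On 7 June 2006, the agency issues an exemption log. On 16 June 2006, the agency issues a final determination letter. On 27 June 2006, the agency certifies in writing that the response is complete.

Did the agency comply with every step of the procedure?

Step 1: 8 days after 24 April 2006 (when the request is received) is 2 May 2006; 26 April 2006 is within that limit.
Step 2: 22 days after 3 May 2006 (end of the 7-day response period, which began when the acknowledgement is issued on 26 April 2006) is 25 May 2006; completed 24 May 2006, before the deadline.
Step 3: 10 days after 24 May 2006 (when the fee estimate is provided) is 3 June 2006; done 25 May 2006 — timely.
Step 4: 17 days after 25 May 2006 (when the non-exempt records are produced) is 11 June 2006; completed 7 June 2006, before the deadline.
Step 5: 21 days after 7 June 2006 (when the exemption log is issued) is 28 June 2006; done 16 June 2006 — timely.
Step 6: 14 days after 16 June 2006 (when the final determination letter is issued) is 30 June 2006; 27 June 2006 is within that limit.

Yes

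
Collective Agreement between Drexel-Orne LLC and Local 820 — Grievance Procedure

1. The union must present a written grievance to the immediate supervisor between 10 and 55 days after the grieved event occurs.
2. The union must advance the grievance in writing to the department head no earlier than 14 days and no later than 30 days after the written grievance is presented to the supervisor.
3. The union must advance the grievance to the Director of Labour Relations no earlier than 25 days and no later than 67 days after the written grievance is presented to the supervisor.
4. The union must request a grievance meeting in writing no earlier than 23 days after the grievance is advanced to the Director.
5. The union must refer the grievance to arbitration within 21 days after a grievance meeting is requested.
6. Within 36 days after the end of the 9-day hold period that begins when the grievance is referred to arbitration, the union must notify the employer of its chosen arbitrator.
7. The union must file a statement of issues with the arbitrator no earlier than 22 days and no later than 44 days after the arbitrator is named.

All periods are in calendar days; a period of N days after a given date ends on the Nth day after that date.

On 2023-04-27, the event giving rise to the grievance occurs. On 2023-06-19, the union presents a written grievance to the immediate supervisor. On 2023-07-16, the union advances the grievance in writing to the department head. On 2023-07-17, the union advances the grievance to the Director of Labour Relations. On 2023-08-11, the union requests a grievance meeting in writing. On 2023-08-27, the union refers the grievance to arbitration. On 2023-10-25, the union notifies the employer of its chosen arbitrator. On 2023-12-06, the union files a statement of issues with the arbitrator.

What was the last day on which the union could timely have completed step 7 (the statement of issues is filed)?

Step 7 runs from 2023-10-25, when the arbitrator is named. The window is 22–44 days after 2023-10-25; it closes on 2023-12-08.

2023-12-08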